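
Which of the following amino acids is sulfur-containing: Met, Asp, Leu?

Met

The sulfur-bearing residues are cysteine (–SH) and methionine (–S–CH₃).
Of the listed options, only Met belongs to this group.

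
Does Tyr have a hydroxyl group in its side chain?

Yes

Serine (S), threonine (T), and tyrosine (Y) each carry a hydroxyl group on the side chain.
Tyrosine is in this group.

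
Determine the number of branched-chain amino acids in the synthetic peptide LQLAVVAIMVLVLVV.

V, L, and I make up the branched-chain aliphatic group.
Matching residues: L1, L3, V5, V6, I8, V10, L11, V12, L13, V14, V15.

11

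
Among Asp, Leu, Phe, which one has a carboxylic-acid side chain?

Aspartate (D) and glutamate (E) have carboxylic-acid side chains and are the acidic amino acids.
Of the listed options, only Asp belongs to this group.

Asp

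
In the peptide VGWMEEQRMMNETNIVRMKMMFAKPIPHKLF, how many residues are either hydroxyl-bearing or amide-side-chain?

Hydroxyl-bearing: S, T, Y. Amide-side-chain: N, Q.
Hydroxyl-bearing residues here: T13 (1).
Amide-side-chain residues here: Q7, N11, N14 (3).
The two groups share no amino acid, so total = 1 + 3 = 4.

4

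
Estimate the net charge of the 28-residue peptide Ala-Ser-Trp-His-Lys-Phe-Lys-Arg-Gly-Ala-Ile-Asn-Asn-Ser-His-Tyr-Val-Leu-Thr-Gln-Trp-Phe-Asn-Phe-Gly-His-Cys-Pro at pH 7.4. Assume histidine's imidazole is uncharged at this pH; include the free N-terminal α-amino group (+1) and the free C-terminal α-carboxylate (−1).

At pH ~7.4 the Lys and Arg side chains are protonated (+1), the Asp and Glu side chains are deprotonated (−1), and with His taken as neutral all other side chains carry no charge.
Positive (K, R): Lys5, Lys7, Arg8 → +3.
Negative (D, E): none → −0.
The N-terminus (+1) and C-terminus (−1) cancel.
Net charge = (+3) + (−0) = +3.

+3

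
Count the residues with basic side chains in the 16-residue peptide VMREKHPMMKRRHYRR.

9

K, R, and H are the three residues with basic side chains (ε-amine, guanidinium, and imidazole respectively).
Matching residues: R3, K5, H6, K10, R11, R12, H13, R15, R16.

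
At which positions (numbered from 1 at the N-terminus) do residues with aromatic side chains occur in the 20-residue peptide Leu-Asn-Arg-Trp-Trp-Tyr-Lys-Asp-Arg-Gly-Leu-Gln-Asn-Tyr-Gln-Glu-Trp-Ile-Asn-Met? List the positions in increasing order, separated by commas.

Phenylalanine (F), tryptophan (W), and tyrosine (Y) have aromatic ring side chains.
Matching residues: Trp4, Trp5, Tyr6, Tyr14, Trp17.

4, 5, 6, 14, 17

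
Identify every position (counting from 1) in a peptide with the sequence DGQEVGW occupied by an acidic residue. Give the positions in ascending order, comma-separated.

Matching residues: D1, E4.

1, 4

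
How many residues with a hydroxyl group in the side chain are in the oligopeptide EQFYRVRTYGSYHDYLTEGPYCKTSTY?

The –OH-bearing residues are Ser, Thr (aliphatic alcohols), and Tyr (phenol).
Matching residues: Y4, T8, Y9, S11, Y12, Y15, T17, Y21, T24, S25, T26, Y27.

12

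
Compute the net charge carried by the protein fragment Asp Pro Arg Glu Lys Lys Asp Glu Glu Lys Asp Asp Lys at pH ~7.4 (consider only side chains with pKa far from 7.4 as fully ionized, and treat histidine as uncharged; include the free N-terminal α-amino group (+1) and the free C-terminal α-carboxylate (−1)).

At pH ~7.4 the Lys and Arg side chains are protonated (+1), the Asp and Glu side chains are deprotonated (−1), and with His taken as neutral all other side chains carry no charge.
Positive (K, R): Arg3, Lys5, Lys6, Lys10, Lys13 → +5.
Negative (D, E): Asp1, Glu4, Asp7, Glu8, Glu9, Asp11, Asp12 → −7.
The N-terminus (+1) and C-terminus (−1) cancel.
Net charge = (+5) + (−7) = −2.

-2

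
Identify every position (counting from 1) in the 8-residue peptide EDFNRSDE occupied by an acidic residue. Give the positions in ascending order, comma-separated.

Only D (aspartate) and E (glutamate) carry a side-chain carboxylic acid.
Matching residues: E1, D2, D7, E8.

1, 2, 7, 8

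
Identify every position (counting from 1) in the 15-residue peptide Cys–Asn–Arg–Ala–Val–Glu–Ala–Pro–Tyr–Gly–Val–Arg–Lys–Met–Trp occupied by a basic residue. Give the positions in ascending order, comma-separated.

Lysine (K), arginine (R), and histidine (H) have basic, nitrogen-containing side chains.
Matching residues: Arg3, Arg12, Lys13.

3, 12, 13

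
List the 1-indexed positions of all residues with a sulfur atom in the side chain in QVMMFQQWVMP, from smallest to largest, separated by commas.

The sulfur-bearing residues are cysteine (–SH) and methionine (–S–CH₃).
Matching residues: M3, M4, M10.

3, 4, 10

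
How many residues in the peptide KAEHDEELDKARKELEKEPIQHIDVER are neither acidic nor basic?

9

Acidic: D, E. Basic: K, R, H. All other residues are neither.
Matching residues: A2, L8, A11, L15, P19, I20, Q21, I23, V25.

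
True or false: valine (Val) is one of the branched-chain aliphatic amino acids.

True

Valine (V), leucine (L), and isoleucine (I) are the branched-chain amino acids.
Valine is in this group.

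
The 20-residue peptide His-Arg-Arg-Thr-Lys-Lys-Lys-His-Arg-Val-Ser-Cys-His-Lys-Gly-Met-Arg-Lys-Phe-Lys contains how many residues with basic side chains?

The basic amino acids are Lys (K), Arg (R), and His (H).
Matching residues: His1, Arg2, Arg3, Lys5, Lys6, Lys7, His8, Arg9, His13, Lys14, Arg17, Lys18, Lys20.

13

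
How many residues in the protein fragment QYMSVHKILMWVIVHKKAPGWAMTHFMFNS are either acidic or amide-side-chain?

2

Acidic: D, E. Amide-side-chain: N, Q.
Acidic residues here: none (0).
Amide-side-chain residues here: Q1, N29 (2).
The two groups share no amino acid, so total = 0 + 2 = 2.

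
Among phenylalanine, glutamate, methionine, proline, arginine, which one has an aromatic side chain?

phenylalanine

The aromatic amino acids are Phe (F, benzyl), Trp (W, indole), and Tyr (Y, phenol).
Of the listed options, only phenylalanine belongs to this group.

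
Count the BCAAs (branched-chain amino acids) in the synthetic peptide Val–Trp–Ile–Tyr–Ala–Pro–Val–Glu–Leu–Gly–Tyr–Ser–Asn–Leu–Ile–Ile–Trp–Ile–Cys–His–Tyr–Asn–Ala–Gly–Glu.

Valine (V), leucine (L), and isoleucine (I) are the branched-chain amino acids.
Matching residues: Val1, Ile3, Val7, Leu9, Leu14, Ile15, Ile16, Ile18.

8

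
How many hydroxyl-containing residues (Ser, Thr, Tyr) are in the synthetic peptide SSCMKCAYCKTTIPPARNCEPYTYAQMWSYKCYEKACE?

Matching residues: S1, S2, Y8, T11, T12, Y22, T23, Y24, S29, Y30, Y33.

11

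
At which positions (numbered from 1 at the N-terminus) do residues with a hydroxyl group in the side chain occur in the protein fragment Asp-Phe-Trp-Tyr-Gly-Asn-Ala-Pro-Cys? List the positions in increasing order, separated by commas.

The –OH-bearing residues are Ser, Thr (aliphatic alcohols), and Tyr (phenol).
Matching residues: Tyr4.

4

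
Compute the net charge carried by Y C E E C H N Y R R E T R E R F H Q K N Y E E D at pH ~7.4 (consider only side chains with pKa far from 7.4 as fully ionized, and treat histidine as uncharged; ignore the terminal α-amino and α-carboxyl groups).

-2

The side chains ionized at physiological pH are Lys/Arg (+1) and Asp/Glu (−1); with His treated as neutral, nothing else contributes.
Positive (K, R): R9, R10, R13, R15, K19 → +5.
Negative (D, E): E3, E4, E11, E14, E22, E23, D24 → −7.
Net charge = (+5) + (−7) = −2.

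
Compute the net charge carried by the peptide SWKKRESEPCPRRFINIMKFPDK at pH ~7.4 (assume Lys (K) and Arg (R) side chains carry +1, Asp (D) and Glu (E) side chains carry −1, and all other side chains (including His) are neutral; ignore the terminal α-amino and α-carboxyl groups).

+4

Positive (K, R): K3, K4, R5, R12, R13, K19, K23 → +7.
Negative (D, E): E6, E8, D22 → −3.
Net charge = (+7) + (−3) = +4.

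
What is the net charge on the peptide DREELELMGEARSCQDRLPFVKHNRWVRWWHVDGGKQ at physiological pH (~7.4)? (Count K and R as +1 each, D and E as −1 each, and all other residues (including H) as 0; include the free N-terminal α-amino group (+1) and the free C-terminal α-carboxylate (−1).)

0

Positive (K, R): R2, R12, R17, K22, R25, R28, K36 → +7.
Negative (D, E): D1, E3, E4, E6, E10, D16, D33 → −7.
The N-terminus (+1) and C-terminus (−1) cancel.
Net charge = (+7) + (−7) = 0.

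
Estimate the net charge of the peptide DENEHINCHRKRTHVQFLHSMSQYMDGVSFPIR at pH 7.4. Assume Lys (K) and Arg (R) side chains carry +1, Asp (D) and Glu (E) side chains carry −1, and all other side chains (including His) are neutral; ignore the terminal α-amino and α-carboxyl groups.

0

Positive (K, R): R10, K11, R12, R33 → +4.
Negative (D, E): D1, E2, E4, D26 → −4.
Net charge = (+4) + (−4) = 0.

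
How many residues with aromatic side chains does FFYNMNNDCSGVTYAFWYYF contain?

9

The aromatic amino acids are Phe (F, benzyl), Trp (W, indole), and Tyr (Y, phenol).
Matching residues: F1, F2, Y3, Y14, F16, W17, Y18, Y19, F20.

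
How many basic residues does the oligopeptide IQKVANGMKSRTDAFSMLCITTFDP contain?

K, R, and H are the three residues with basic side chains (ε-amine, guanidinium, and imidazole respectively).
Matching residues: K3, K9, R11.

3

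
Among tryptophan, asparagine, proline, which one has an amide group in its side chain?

Asparagine (N) and glutamine (Q) have uncharged amide side chains.
Of the listed options, only asparagine belongs to this group.

asparagine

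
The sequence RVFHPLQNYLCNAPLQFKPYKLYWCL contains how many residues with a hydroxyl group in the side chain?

3

The –OH-bearing residues are Ser, Thr (aliphatic alcohols), and Tyr (phenol).
Matching residues: Y9, Y20, Y23.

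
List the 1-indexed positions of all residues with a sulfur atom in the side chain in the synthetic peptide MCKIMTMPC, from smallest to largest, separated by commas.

1, 2, 5, 7, 9

Cysteine (C, thiol) and methionine (M, thioether) are the two sulfur-containing amino acids.
Matching residues: M1, C2, M5, M7, C9.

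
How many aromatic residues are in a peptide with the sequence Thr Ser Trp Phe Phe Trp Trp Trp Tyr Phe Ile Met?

8

The aromatic amino acids are Phe (F, benzyl), Trp (W, indole), and Tyr (Y, phenol).
Matching residues: Trp3, Phe4, Phe5, Trp6, Trp7, Trp8, Tyr9, Phe10.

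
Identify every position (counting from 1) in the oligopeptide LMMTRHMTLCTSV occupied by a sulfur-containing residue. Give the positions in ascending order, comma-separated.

2, 3, 7, 10

Only Cys (C) and Met (M) have a sulfur atom in the side chain.
Matching residues: M2, M3, M7, C10.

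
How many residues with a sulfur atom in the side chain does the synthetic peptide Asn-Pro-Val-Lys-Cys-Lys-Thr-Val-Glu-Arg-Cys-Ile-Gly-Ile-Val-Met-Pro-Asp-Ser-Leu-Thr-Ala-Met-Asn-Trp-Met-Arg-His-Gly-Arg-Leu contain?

5

Only Cys (C) and Met (M) have a sulfur atom in the side chain.
Matching residues: Cys5, Cys11, Met16, Met23, Met26.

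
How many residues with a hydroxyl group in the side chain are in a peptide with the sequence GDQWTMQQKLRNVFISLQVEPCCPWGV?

Serine (S), threonine (T), and tyrosine (Y) each carry a hydroxyl group on the side chain.
Matching residues: T5, S16.

2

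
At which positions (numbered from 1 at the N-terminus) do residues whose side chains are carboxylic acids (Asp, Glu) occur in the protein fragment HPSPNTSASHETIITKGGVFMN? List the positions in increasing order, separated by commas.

11

Matching residues: E11.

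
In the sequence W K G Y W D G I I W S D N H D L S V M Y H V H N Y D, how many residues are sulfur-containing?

The sulfur-bearing residues are cysteine (–SH) and methionine (–S–CH₃).
Matching residues: M19.

1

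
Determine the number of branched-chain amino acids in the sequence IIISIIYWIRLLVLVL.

12

Valine (V), leucine (L), and isoleucine (I) are the branched-chain amino acids.
Matching residues: I1, I2, I3, I5, I6, I9, L11, L12, V13, L14, V15, L16.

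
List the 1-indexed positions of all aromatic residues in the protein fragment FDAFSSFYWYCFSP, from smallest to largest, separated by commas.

1, 4, 7, 8, 9, 10, 12

F, W, and Y each carry an aromatic ring on the side chain.
Matching residues: F1, F4, F7, Y8, W9, Y10, F12.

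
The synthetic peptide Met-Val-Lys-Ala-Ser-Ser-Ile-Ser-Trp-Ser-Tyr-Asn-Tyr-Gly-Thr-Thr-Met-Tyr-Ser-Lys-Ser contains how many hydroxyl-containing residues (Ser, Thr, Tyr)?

11

Matching residues: Ser5, Ser6, Ser8, Ser10, Tyr11, Tyr13, Thr15, Thr16, Tyr18, Ser19, Ser21.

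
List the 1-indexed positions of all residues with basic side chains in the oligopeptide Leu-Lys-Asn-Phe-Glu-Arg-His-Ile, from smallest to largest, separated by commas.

K, R, and H are the three residues with basic side chains (ε-amine, guanidinium, and imidazole respectively).
Matching residues: Lys2, Arg6, His7.

2, 6, 7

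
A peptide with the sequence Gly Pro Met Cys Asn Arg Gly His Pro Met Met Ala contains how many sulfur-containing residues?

4

Only Cys (C) and Met (M) have a sulfur atom in the side chain.
Matching residues: Met3, Cys4, Met10, Met11.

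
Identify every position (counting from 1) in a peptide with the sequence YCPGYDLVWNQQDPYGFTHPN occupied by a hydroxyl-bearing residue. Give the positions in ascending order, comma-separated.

S, T, and Y are the three residues with a side-chain hydroxyl.
Matching residues: Y1, Y5, Y15, T18.

1, 5, 15, 18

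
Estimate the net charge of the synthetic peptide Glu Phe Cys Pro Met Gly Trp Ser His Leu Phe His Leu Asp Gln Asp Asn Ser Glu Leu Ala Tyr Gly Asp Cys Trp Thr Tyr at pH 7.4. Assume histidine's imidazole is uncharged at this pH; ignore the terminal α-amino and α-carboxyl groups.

-5

At pH ~7.4 the Lys and Arg side chains are protonated (+1), the Asp and Glu side chains are deprotonated (−1), and with His taken as neutral all other side chains carry no charge.
Positive (K, R): none → +0.
Negative (D, E): Glu1, Asp14, Asp16, Glu19, Asp24 → −5.
Net charge = (+0) + (−5) = −5.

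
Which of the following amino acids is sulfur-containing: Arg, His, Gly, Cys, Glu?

Only Cys (C) and Met (M) have a sulfur atom in the side chain.
Of the listed options, only Cys belongs to this group.

Cys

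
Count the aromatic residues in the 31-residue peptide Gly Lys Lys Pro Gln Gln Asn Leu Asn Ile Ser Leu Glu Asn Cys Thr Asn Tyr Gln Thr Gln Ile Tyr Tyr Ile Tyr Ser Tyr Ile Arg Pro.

F, W, and Y each carry an aromatic ring on the side chain.
Matching residues: Tyr18, Tyr23, Tyr24, Tyr26, Tyr28.

5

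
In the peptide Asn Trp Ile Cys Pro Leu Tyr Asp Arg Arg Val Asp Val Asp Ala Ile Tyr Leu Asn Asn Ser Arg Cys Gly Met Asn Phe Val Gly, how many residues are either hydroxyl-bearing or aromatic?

5

Hydroxyl-bearing: S, T, Y. Aromatic: F, W, Y.
Hydroxyl-bearing residues here: Tyr7, Tyr17, Ser21 (3).
Aromatic residues here: Trp2, Tyr7, Tyr17, Phe27 (4).
Y is in both groups, so the 2 Y residues must not be double-counted.
Total = 3 + 4 − 2 = 5.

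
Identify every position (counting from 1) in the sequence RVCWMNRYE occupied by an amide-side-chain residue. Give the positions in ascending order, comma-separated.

Only N (asparagine) and Q (glutamine) carry a side-chain carboxamide.
Matching residues: N6.

6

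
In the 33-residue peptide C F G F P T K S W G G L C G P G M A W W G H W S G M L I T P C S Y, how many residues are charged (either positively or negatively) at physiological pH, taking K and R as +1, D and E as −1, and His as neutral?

Charged side chains at pH ~7.4: K, R (positive); D, E (negative).
Matching residues: K7.

1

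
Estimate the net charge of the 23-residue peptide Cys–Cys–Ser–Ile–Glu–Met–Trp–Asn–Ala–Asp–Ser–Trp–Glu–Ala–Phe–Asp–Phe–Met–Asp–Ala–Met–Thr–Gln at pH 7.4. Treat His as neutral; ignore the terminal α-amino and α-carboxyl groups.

The side chains ionized at physiological pH are Lys/Arg (+1) and Asp/Glu (−1); with His treated as neutral, nothing else contributes.
Positive (K, R): none → +0.
Negative (D, E): Glu5, Asp10, Glu13, Asp16, Asp19 → −5.
Net charge = (+0) + (−5) = −5.

-5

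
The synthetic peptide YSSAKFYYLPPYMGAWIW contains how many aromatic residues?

7

F, W, and Y each carry an aromatic ring on the side chain.
Matching residues: Y1, F6, Y7, Y8, Y12, W16, W18.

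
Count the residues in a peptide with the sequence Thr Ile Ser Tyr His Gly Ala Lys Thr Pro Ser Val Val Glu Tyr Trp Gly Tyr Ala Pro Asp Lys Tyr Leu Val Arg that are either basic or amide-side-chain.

Basic: H, K, R. Amide-side-chain: N, Q.
Basic residues here: His5, Lys8, Lys22, Arg26 (4).
Amide-side-chain residues here: none (0).
The two groups share no amino acid, so total = 4 + 0 = 4.

4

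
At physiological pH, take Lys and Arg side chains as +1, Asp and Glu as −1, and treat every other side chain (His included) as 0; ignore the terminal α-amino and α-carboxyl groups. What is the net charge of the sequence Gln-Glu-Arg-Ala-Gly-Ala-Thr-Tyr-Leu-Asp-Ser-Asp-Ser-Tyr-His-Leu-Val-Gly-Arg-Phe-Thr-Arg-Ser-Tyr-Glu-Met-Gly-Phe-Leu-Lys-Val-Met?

Positive (K, R): Arg3, Arg19, Arg22, Lys30 → +4.
Negative (D, E): Glu2, Asp10, Asp12, Glu25 → −4.
Net charge = (+4) + (−4) = 0.

0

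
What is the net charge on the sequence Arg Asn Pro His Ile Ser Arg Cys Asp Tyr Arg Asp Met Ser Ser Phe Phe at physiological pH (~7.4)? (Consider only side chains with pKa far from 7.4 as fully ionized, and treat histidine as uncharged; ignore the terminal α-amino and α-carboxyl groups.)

+1

The side chains ionized at physiological pH are Lys/Arg (+1) and Asp/Glu (−1); with His treated as neutral, nothing else contributes.
Positive (K, R): Arg1, Arg7, Arg11 → +3.
Negative (D, E): Asp9, Asp12 → −2.
Net charge = (+3) + (−2) = +1.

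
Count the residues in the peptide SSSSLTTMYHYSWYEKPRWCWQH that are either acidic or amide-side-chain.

Acidic: D, E. Amide-side-chain: N, Q.
Acidic residues here: E15 (1).
Amide-side-chain residues here: Q22 (1).
The two groups share no amino acid, so total = 1 + 1 = 2.

2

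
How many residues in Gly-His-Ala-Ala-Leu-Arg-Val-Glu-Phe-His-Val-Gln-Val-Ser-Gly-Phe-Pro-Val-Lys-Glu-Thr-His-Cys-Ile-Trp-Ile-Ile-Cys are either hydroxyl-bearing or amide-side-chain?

3

Hydroxyl-bearing: S, T, Y. Amide-side-chain: N, Q.
Hydroxyl-bearing residues here: Ser14, Thr21 (2).
Amide-side-chain residues here: Gln12 (1).
The two groups share no amino acid, so total = 2 + 1 = 3.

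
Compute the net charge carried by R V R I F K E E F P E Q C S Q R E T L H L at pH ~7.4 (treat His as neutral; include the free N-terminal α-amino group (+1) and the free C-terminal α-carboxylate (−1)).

0

Near pH 7.4, K and R contribute +1 each, D and E contribute −1 each, and every other side chain (His included, as stated) is uncharged.
Positive (K, R): R1, R3, K6, R16 → +4.
Negative (D, E): E7, E8, E11, E17 → −4.
The N-terminus (+1) and C-terminus (−1) cancel.
Net charge = (+4) + (−4) = 0.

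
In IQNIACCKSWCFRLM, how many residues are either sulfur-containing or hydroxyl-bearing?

Sulfur-containing: C, M. Hydroxyl-bearing: S, T, Y.
Sulfur-containing residues here: C6, C7, C11, M15 (4).
Hydroxyl-bearing residues here: S9 (1).
The two groups share no amino acid, so total = 4 + 1 = 5.

5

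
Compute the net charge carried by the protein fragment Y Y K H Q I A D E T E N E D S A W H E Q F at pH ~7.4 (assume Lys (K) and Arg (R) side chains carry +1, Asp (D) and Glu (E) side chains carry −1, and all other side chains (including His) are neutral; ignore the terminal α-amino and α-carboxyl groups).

Positive (K, R): K3 → +1.
Negative (D, E): D8, E9, E11, E13, D14, E19 → −6.
Net charge = (+1) + (−6) = −5.

-5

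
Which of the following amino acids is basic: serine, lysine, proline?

The basic amino acids are Lys (K), Arg (R), and His (H).
Of the listed options, only lysine belongs to this group.

lysine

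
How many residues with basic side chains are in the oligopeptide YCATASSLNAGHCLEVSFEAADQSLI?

Lysine (K), arginine (R), and histidine (H) have basic, nitrogen-containing side chains.
Matching residues: H12.

1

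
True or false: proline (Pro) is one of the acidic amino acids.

False

The acidic residues are Asp (D) and Glu (E), whose side chains end in a carboxylate group.
Proline is not in this group.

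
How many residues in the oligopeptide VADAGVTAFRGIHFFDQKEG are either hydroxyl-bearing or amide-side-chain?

Hydroxyl-bearing: S, T, Y. Amide-side-chain: N, Q.
Hydroxyl-bearing residues here: T7 (1).
Amide-side-chain residues here: Q17 (1).
The two groups share no amino acid, so total = 1 + 1 = 2.

2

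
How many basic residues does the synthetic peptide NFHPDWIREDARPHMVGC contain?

4

K, R, and H are the three residues with basic side chains (ε-amine, guanidinium, and imidazole respectively).
Matching residues: H3, R8, R12, H14.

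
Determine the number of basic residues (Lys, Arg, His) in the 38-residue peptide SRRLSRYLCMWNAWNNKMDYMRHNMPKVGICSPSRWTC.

8

Matching residues: R2, R3, R6, K17, R22, H23, K27, R35.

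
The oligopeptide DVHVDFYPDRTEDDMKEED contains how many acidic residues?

Only D (aspartate) and E (glutamate) carry a side-chain carboxylic acid.
Matching residues: D1, D5, D9, E12, D13, D14, E17, E18, D19.

9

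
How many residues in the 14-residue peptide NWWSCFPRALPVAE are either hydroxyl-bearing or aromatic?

Hydroxyl-bearing: S, T, Y. Aromatic: F, W, Y.
Hydroxyl-bearing residues here: S4 (1).
Aromatic residues here: W2, W3, F6 (3).
(Y belongs to both groups, but none appear in this sequence.) Total = 1 + 3 = 4.

4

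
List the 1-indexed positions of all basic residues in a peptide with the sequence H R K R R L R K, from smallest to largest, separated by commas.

1, 2, 3, 4, 5, 7, 8

Lysine (K), arginine (R), and histidine (H) have basic, nitrogen-containing side chains.
Matching residues: H1, R2, K3, R4, R5, R7, K8.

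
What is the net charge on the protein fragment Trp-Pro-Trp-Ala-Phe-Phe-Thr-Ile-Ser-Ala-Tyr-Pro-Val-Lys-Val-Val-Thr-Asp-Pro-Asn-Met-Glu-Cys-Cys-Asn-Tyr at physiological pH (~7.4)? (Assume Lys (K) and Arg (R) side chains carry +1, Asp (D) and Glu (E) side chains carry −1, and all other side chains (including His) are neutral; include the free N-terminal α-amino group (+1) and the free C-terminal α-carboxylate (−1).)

Positive (K, R): Lys14 → +1.
Negative (D, E): Asp18, Glu22 → −2.
The N-terminus (+1) and C-terminus (−1) cancel.
Net charge = (+1) + (−2) = −1.

-1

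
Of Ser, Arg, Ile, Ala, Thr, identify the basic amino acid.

K, R, and H are the three residues with basic side chains (ε-amine, guanidinium, and imidazole respectively).
Of the listed options, only Arg belongs to this group.

Arg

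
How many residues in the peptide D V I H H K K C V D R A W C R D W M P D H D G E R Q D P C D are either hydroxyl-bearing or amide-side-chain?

Hydroxyl-bearing: S, T, Y. Amide-side-chain: N, Q.
Hydroxyl-bearing residues here: none (0).
Amide-side-chain residues here: Q26 (1).
The two groups share no amino acid, so total = 0 + 1 = 1.

1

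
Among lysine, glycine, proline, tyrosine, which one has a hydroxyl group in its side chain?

tyrosine

The –OH-bearing residues are Ser, Thr (aliphatic alcohols), and Tyr (phenol).
Of the listed options, only tyrosine belongs to this group.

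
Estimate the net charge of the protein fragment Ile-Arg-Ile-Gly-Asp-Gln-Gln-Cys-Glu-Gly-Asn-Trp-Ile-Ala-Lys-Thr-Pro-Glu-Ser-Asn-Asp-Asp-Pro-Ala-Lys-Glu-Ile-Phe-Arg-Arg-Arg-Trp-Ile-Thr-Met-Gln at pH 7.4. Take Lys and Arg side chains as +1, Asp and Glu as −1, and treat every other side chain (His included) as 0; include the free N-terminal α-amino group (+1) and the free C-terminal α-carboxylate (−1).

0

Positive (K, R): Arg2, Lys15, Lys25, Arg29, Arg30, Arg31 → +6.
Negative (D, E): Asp5, Glu9, Glu18, Asp21, Asp22, Glu26 → −6.
The N-terminus (+1) and C-terminus (−1) cancel.
Net charge = (+6) + (−6) = 0.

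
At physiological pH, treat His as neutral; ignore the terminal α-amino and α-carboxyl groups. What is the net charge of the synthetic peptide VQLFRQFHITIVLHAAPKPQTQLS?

+2

Near pH 7.4, K and R contribute +1 each, D and E contribute −1 each, and every other side chain (His included, as stated) is uncharged.
Positive (K, R): R5, K18 → +2.
Negative (D, E): none → −0.
Net charge = (+2) + (−0) = +2.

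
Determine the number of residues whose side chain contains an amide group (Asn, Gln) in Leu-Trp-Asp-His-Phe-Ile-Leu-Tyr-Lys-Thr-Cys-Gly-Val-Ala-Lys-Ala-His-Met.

None of the 18 residues belong to this group.

0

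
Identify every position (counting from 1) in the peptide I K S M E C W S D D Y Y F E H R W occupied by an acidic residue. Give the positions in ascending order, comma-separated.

Aspartate (D) and glutamate (E) have carboxylic-acid side chains and are the acidic amino acids.
Matching residues: E5, D9, D10, E14.

5, 9, 10, 14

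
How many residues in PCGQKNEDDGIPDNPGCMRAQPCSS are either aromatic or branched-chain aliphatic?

1

Aromatic: F, W, Y. Branched-chain aliphatic: I, L, V.
Aromatic residues here: none (0).
Branched-chain aliphatic residues here: I11 (1).
The two groups share no amino acid, so total = 0 + 1 = 1.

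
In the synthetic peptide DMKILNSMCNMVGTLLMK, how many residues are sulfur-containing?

Cysteine (C, thiol) and methionine (M, thioether) are the two sulfur-containing amino acids.
Matching residues: M2, M8, C9, M11, M17.

5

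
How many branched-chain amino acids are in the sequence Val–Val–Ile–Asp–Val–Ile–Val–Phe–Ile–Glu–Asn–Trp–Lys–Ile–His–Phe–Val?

9

The BCAAs are Val, Leu, and Ile — aliphatic side chains with a branch point.
Matching residues: Val1, Val2, Ile3, Val5, Ile6, Val7, Ile9, Ile14, Val17.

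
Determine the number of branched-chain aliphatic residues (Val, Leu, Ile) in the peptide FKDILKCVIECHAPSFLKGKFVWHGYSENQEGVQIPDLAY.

Matching residues: I4, L5, V8, I9, L17, V22, V33, I35, L38.

9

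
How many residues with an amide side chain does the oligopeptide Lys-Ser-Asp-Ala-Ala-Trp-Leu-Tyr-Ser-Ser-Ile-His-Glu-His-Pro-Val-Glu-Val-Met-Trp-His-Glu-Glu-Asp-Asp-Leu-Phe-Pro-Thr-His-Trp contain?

0

Only N (asparagine) and Q (glutamine) carry a side-chain carboxamide.
None of the 31 residues belong to this group.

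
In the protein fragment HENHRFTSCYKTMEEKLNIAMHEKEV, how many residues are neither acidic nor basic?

14

Acidic: D, E. Basic: K, R, H. All other residues are neither.
Matching residues: N3, F6, T7, S8, C9, Y10, T12, M13, L17, N18, I19, A20, M21, V26.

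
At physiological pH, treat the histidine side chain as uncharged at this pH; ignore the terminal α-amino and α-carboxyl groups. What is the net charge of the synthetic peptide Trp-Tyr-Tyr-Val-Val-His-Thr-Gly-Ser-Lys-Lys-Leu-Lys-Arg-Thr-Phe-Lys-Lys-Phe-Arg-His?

The side chains ionized at physiological pH are Lys/Arg (+1) and Asp/Glu (−1); with His treated as neutral, nothing else contributes.
Positive (K, R): Lys10, Lys11, Lys13, Arg14, Lys17, Lys18, Arg20 → +7.
Negative (D, E): none → −0.
Net charge = (+7) + (−0) = +7.

+7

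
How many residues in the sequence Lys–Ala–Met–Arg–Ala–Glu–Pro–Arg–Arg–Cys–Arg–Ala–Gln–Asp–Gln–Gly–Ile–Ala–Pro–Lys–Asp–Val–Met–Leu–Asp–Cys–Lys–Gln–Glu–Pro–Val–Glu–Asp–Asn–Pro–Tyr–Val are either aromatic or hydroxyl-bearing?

1

Aromatic: F, W, Y. Hydroxyl-bearing: S, T, Y.
Aromatic residues here: Tyr36 (1).
Hydroxyl-bearing residues here: Tyr36 (1).
Y is in both groups, so the 1 Y residue must not be double-counted.
Total = 1 + 1 − 1 = 1.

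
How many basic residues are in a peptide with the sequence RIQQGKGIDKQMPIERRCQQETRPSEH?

K, R, and H are the three residues with basic side chains (ε-amine, guanidinium, and imidazole respectively).
Matching residues: R1, K6, K10, R16, R17, R23, H27.

7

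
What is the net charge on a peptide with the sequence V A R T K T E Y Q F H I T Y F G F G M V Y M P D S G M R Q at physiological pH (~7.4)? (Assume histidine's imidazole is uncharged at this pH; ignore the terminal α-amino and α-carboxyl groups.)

Near pH 7.4, K and R contribute +1 each, D and E contribute −1 each, and every other side chain (His included, as stated) is uncharged.
Positive (K, R): R3, K5, R28 → +3.
Negative (D, E): E7, D24 → −2.
Net charge = (+3) + (−2) = +1.

+1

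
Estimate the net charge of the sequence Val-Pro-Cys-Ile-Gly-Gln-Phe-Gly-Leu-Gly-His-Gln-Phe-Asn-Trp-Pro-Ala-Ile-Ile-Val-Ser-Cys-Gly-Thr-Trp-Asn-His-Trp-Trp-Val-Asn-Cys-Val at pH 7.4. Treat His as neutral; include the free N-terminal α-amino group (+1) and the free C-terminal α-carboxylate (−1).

The side chains ionized at physiological pH are Lys/Arg (+1) and Asp/Glu (−1); with His treated as neutral, nothing else contributes.
Positive (K, R): none → +0.
Negative (D, E): none → −0.
The N-terminus (+1) and C-terminus (−1) cancel.
Net charge = (+0) + (−0) = 0.

0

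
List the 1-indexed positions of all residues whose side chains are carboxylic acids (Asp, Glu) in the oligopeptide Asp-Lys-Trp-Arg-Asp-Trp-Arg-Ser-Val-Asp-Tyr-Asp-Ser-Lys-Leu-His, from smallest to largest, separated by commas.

1, 5, 10, 12

Matching residues: Asp1, Asp5, Asp10, Asp12.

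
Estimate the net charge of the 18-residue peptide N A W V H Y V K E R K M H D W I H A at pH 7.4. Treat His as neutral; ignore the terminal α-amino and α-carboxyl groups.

Near pH 7.4, K and R contribute +1 each, D and E contribute −1 each, and every other side chain (His included, as stated) is uncharged.
Positive (K, R): K8, R10, K11 → +3.
Negative (D, E): E9, D14 → −2.
Net charge = (+3) + (−2) = +1.

+1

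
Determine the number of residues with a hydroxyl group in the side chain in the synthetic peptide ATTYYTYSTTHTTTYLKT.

The –OH-bearing residues are Ser, Thr (aliphatic alcohols), and Tyr (phenol).
Matching residues: T2, T3, Y4, Y5, T6, Y7, S8, T9, T10, T12, T13, T14, Y15, T18.

14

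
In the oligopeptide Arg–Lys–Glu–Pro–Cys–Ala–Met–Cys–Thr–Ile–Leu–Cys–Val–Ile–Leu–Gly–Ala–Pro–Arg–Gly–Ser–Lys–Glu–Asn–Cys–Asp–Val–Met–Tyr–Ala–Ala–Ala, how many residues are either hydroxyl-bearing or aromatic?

3

Hydroxyl-bearing: S, T, Y. Aromatic: F, W, Y.
Hydroxyl-bearing residues here: Thr9, Ser21, Tyr29 (3).
Aromatic residues here: Tyr29 (1).
Y is in both groups, so the 1 Y residue must not be double-counted.
Total = 3 + 1 − 1 = 3.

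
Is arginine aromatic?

No

The aromatic amino acids are Phe (F, benzyl), Trp (W, indole), and Tyr (Y, phenol).
Arginine is not in this group.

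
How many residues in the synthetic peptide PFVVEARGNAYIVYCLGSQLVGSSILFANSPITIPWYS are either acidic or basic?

Acidic: D, E. Basic: H, K, R.
Acidic residues here: E5 (1).
Basic residues here: R7 (1).
The two groups share no amino acid, so total = 1 + 1 = 2.

2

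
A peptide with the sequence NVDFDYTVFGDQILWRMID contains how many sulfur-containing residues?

1

The sulfur-bearing residues are cysteine (–SH) and methionine (–S–CH₃).
Matching residues: M17.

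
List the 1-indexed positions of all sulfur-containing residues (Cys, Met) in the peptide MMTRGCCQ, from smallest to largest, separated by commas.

1, 2, 6, 7

Matching residues: M1, M2, C6, C7.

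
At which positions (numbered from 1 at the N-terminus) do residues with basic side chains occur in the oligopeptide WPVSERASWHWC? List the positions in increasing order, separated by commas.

K, R, and H are the three residues with basic side chains (ε-amine, guanidinium, and imidazole respectively).
Matching residues: R6, H10.

6, 10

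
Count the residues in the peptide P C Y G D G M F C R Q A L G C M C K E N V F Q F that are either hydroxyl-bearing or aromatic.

4

Hydroxyl-bearing: S, T, Y. Aromatic: F, W, Y.
Hydroxyl-bearing residues here: Y3 (1).
Aromatic residues here: Y3, F8, F22, F24 (4).
Y is in both groups, so the 1 Y residue must not be double-counted.
Total = 1 + 4 − 1 = 4.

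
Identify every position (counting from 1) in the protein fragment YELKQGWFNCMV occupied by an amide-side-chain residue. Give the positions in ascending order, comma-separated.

The amide-side-chain residues are Asn (N) and Gln (Q).
Matching residues: Q5, N9.

5, 9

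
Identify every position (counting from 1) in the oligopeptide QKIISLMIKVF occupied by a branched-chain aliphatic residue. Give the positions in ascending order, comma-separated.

3, 4, 6, 8, 10

Matching residues: I3, I4, L6, I8, V10.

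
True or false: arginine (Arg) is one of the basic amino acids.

Lysine (K), arginine (R), and histidine (H) have basic, nitrogen-containing side chains.
Arginine is in this group.

True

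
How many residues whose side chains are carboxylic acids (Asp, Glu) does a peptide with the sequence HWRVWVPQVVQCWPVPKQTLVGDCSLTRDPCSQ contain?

2

Matching residues: D23, D29.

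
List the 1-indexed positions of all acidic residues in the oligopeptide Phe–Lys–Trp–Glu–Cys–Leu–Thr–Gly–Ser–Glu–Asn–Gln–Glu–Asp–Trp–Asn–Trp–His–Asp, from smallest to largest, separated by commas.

4, 10, 13, 14, 19

Aspartate (D) and glutamate (E) have carboxylic-acid side chains and are the acidic amino acids.
Matching residues: Glu4, Glu10, Glu13, Asp14, Asp19.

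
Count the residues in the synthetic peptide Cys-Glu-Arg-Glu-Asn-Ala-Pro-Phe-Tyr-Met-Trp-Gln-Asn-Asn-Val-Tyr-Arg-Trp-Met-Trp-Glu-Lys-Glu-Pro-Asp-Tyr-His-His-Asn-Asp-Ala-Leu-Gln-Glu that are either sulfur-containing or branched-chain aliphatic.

5

Sulfur-containing: C, M. Branched-chain aliphatic: I, L, V.
Sulfur-containing residues here: Cys1, Met10, Met19 (3).
Branched-chain aliphatic residues here: Val15, Leu32 (2).
The two groups share no amino acid, so total = 3 + 2 = 5.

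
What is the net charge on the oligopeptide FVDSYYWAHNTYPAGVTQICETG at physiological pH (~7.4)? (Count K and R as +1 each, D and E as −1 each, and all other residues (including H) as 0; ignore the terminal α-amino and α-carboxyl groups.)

Positive (K, R): none → +0.
Negative (D, E): D3, E21 → −2.
Net charge = (+0) + (−2) = −2.

-2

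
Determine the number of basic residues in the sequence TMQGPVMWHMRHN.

3

K, R, and H are the three residues with basic side chains (ε-amine, guanidinium, and imidazole respectively).
Matching residues: H9, R11, H12.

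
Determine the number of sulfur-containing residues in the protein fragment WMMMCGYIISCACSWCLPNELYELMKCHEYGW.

Only Cys (C) and Met (M) have a sulfur atom in the side chain.
Matching residues: M2, M3, M4, C5, C11, C13, C16, M25, C27.

9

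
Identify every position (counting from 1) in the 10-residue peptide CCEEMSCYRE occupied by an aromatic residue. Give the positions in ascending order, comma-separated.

8

Phenylalanine (F), tryptophan (W), and tyrosine (Y) have aromatic ring side chains.
Matching residues: Y8.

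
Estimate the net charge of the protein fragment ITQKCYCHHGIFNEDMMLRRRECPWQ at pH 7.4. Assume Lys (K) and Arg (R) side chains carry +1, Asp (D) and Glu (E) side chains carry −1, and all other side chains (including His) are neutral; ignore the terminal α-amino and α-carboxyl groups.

+1

Positive (K, R): K4, R19, R20, R21 → +4.
Negative (D, E): E14, D15, E22 → −3.
Net charge = (+4) + (−3) = +1.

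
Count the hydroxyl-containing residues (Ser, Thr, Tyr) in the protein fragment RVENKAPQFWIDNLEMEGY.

1

Matching residues: Y19.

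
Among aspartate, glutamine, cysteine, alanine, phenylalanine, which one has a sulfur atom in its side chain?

Cysteine (C, thiol) and methionine (M, thioether) are the two sulfur-containing amino acids.
Of the listed options, only cysteine belongs to this group.

cysteine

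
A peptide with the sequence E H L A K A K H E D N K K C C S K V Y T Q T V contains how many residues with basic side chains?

7

K, R, and H are the three residues with basic side chains (ε-amine, guanidinium, and imidazole respectively).
Matching residues: H2, K5, K7, H8, K12, K13, K17.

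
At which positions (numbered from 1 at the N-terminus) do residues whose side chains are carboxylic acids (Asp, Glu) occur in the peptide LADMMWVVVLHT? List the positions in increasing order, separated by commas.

3

Matching residues: D3.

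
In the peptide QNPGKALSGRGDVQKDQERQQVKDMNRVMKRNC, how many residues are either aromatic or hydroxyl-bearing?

1

Aromatic: F, W, Y. Hydroxyl-bearing: S, T, Y.
Aromatic residues here: none (0).
Hydroxyl-bearing residues here: S8 (1).
(Y belongs to both groups, but none appear in this sequence.) Total = 0 + 1 = 1.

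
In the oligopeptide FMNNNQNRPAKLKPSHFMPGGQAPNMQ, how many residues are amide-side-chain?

Only N (asparagine) and Q (glutamine) carry a side-chain carboxamide.
Matching residues: N3, N4, N5, Q6, N7, Q22, N25, Q27.

8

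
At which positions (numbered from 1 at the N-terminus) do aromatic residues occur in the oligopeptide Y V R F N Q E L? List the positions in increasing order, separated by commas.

The aromatic amino acids are Phe (F, benzyl), Trp (W, indole), and Tyr (Y, phenol).
Matching residues: Y1, F4.

1, 4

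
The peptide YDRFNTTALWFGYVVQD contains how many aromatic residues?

5

The aromatic amino acids are Phe (F, benzyl), Trp (W, indole), and Tyr (Y, phenol).
Matching residues: Y1, F4, W10, F11, Y13.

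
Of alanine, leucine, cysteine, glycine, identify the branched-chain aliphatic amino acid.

V, L, and I make up the branched-chain aliphatic group.
Of the listed options, only leucine belongs to this group.

leucine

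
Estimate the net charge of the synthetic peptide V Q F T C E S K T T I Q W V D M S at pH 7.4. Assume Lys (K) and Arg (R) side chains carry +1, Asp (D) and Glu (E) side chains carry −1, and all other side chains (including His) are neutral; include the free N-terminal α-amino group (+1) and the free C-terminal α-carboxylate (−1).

Positive (K, R): K8 → +1.
Negative (D, E): E6, D15 → −2.
The N-terminus (+1) and C-terminus (−1) cancel.
Net charge = (+1) + (−2) = −1.

-1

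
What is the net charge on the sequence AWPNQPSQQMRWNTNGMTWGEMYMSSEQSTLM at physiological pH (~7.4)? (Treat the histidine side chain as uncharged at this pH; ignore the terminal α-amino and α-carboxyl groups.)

At pH ~7.4 the Lys and Arg side chains are protonated (+1), the Asp and Glu side chains are deprotonated (−1), and with His taken as neutral all other side chains carry no charge.
Positive (K, R): R11 → +1.
Negative (D, E): E21, E27 → −2.
Net charge = (+1) + (−2) = −1.

-1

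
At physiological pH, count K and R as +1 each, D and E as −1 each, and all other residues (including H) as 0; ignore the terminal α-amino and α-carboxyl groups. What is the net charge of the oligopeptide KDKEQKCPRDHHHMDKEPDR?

Positive (K, R): K1, K3, K6, R9, K16, R20 → +6.
Negative (D, E): D2, E4, D10, D15, E17, D19 → −6.
Net charge = (+6) + (−6) = 0.

0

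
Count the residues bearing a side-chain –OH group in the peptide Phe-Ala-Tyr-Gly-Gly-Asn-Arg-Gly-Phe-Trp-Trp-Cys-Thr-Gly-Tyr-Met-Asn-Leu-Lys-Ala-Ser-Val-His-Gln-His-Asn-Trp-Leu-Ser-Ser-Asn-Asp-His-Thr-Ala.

7

The –OH-bearing residues are Ser, Thr (aliphatic alcohols), and Tyr (phenol).
Matching residues: Tyr3, Thr13, Tyr15, Ser21, Ser29, Ser30, Thr34.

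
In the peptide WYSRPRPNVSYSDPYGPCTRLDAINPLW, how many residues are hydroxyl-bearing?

7

Serine (S), threonine (T), and tyrosine (Y) each carry a hydroxyl group on the side chain.
Matching residues: Y2, S3, S10, Y11, S12, Y15, T19.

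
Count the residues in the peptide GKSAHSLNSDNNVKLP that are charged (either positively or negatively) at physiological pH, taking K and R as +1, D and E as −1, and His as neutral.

Charged side chains at pH ~7.4: K, R (positive); D, E (negative).
Matching residues: K2, D10, K14.

3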